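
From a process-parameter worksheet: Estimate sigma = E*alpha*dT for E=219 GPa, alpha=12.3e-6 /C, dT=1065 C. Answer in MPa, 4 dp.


sigma = 219*1000 * 12.3e-6 * 1065 = 2868.7905 MPa


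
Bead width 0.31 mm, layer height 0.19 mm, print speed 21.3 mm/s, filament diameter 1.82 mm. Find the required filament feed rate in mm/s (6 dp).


Q = 0.31 * 0.19 * 21.3 = 1.25457 mm^3/s
A_fil = pi*(1.82/2)^2 = 2.60155288 mm^2
v_feed = 1.25457 / 2.60155288 = 0.482239 mm/s


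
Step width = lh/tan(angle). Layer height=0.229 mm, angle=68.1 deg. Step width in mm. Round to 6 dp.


step = 0.229 / tan(68.1) = 0.092057 mm


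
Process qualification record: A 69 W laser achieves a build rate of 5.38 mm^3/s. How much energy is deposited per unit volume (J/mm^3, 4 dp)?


SE = 69 / 5.38 = 12.8253 J/mm^3


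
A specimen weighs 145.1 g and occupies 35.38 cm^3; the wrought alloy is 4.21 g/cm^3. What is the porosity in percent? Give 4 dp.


rho_part = 145.1 / 35.38 = 4.10118711 g/cm^3
Porosity = (1 - 4.10118711/4.21)*100 = 2.5846 %


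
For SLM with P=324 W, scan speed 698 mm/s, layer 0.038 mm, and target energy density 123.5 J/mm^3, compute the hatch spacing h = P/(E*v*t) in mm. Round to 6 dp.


h = 324 / (123.5*698*0.038) = 0.09891 mm


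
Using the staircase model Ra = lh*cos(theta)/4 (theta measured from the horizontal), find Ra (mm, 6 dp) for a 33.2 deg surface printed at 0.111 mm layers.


Ra = 0.111 * cos(33.2) / 4 = 0.02322 mm


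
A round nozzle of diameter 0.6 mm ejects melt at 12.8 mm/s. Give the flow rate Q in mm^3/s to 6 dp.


A = pi*(0.6/2)^2 = 0.28274334 mm^2
Q = 0.28274334 * 12.8 = 3.619115 mm^3/s


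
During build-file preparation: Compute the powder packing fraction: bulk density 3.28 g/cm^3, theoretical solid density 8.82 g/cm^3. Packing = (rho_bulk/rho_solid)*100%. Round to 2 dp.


Packing = (3.28/8.82)*100 = 37.19 %


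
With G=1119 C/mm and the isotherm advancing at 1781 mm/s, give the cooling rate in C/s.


CR = 1119 * 1781 = 1992939 C/s


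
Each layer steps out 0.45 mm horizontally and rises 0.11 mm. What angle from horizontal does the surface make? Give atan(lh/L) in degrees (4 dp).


angle = atan(0.11/0.45) = 13.7363 degrees


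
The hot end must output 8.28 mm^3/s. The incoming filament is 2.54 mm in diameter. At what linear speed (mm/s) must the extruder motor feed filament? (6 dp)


A = pi*(2.54/2)^2 = 5.067075
v = 8.28 / 5.067075 = 1.634079 mm/s


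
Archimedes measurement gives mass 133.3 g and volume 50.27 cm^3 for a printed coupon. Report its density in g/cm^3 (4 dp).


rho = 133.3 / 50.27 = 2.6517 g/cm^3


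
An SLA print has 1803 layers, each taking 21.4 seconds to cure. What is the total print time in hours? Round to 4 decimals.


t = 1803 * 21.4 / 3600 = 10.7178 hrs


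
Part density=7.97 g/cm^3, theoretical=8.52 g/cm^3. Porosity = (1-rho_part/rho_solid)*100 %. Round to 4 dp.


Porosity = (1-7.97/8.52)*100 = 6.4554 %


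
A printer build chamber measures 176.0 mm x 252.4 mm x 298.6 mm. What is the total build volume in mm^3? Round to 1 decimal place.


V = 176.0 * 252.4 * 298.6 = 13264528.6 mm^3


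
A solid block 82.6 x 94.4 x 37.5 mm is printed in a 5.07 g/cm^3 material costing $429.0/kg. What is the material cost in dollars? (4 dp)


V = 82.6 * 94.4 * 37.5 = 292404.0 mm^3 = 292.404 cm^3
Mass = 292.404 * 5.07 / 1000 = 1.48248828 kg
Cost = 1.48248828 * 429.0 = 635.9875 $


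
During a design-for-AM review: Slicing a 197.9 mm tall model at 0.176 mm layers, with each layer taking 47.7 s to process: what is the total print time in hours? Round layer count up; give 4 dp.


Layers = ceil(197.9/0.176) = 1125
t = 1125 * 47.7 / 3600 = 14.9063 hrs


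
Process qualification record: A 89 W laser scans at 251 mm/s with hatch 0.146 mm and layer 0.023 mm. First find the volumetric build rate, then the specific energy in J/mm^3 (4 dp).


Build rate = 251 * 0.146 * 0.023 = 0.842858 mm^3/s
SE = 89 / 0.842858 = 105.5931 J/mm^3


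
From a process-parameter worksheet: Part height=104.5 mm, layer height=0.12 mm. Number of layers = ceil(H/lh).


Layers = ceil(104.5/0.12) = 871


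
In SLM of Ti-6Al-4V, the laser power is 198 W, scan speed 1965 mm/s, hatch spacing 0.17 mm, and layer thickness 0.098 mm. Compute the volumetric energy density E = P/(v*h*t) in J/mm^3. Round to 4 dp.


E = 198 / (1965*0.17*0.098) = 6.0482 J/mm^3


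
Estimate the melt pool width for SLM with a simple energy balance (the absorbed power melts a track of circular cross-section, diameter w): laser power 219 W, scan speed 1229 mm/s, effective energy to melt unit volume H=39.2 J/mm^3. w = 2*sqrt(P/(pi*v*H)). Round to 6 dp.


w = 2*sqrt(219/(pi*1229*39.2)) = 0.076078 mm


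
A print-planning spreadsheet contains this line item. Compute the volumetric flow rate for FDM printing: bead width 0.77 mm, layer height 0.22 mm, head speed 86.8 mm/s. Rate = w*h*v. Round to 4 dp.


Rate = 0.77 * 0.22 * 86.8 = 14.7039 mm^3/s


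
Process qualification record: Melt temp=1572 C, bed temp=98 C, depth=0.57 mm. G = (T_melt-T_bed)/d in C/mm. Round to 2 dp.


G = (1572-98)/0.57 = 2585.96 C/mm


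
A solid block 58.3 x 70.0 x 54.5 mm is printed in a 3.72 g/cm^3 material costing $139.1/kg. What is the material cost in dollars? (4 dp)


V = 58.3 * 70.0 * 54.5 = 222414.5 mm^3 = 222.4145 cm^3
Mass = 222.4145 * 3.72 / 1000 = 0.82738194 kg
Cost = 0.82738194 * 139.1 = 115.0888 $


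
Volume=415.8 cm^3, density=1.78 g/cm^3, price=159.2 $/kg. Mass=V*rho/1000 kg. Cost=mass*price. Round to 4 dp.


Mass = 415.8*1.78/1000 = 0.740124 kg
Cost = 0.740124 * 159.2 = 117.8277 $


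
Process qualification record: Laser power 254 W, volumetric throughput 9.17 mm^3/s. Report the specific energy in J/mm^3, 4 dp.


SE = 254 / 9.17 = 27.699 J/mm^3


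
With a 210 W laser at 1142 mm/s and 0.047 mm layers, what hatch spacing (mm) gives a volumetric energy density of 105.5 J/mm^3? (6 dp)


h = 210 / (105.5*1142*0.047) = 0.037085 mm


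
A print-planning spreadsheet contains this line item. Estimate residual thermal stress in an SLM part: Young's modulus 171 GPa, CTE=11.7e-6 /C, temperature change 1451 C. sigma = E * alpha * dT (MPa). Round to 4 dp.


sigma = 171*1000 * 11.7e-6 * 1451 = 2903.0157 MPa


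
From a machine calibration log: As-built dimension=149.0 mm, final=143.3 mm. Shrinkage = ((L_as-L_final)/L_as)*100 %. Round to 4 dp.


Shrinkage = ((149.0-143.3)/149.0)*100 = 3.8255 %


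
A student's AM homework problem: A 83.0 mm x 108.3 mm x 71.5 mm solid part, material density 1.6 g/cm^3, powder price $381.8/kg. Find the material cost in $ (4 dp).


V = 83.0 * 108.3 * 71.5 = 642706.35 mm^3 = 642.70635 cm^3
Mass = 642.70635 * 1.6 / 1000 = 1.02833016 kg
Cost = 1.02833016 * 381.8 = 392.6165 $


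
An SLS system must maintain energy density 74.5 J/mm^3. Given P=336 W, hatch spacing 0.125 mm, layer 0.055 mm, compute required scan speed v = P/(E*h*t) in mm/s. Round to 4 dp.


v = 336 / (74.5*0.125*0.055) = 656.0098 mm/s


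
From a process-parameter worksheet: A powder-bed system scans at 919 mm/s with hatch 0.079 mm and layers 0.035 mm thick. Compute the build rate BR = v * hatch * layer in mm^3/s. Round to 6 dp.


Rate = 919 * 0.079 * 0.035 = 2.541035 mm^3/s


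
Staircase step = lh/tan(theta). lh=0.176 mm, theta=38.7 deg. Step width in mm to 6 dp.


step = 0.176 / tan(38.7) = 0.219684 mm


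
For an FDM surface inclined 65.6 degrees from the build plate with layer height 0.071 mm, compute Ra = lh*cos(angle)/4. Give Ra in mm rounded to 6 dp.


Ra = 0.071 * cos(65.6) / 4 = 0.007333 mm


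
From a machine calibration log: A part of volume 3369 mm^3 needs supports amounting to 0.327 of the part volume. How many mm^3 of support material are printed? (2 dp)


V_support = 3369 * 0.327 = 1101.66 mm^3


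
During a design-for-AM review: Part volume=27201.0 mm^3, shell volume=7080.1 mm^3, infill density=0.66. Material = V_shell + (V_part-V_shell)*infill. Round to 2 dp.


V_infill = (27201.0 - 7080.1) * 0.66 = 13279.79
V_total = 7080.1 + 13279.79 = 20359.89 mm^3


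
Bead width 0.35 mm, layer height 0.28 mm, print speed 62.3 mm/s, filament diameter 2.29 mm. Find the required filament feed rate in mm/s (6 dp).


Q = 0.35 * 0.28 * 62.3 = 6.1054 mm^3/s
A_fil = pi*(2.29/2)^2 = 4.11870651 mm^2
v_feed = 6.1054 / 4.11870651 = 1.482359 mm/s


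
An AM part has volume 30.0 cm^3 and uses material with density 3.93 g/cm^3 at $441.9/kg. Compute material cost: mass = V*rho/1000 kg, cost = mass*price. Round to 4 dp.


Mass = 30.0*3.93/1000 = 0.1179 kg
Cost = 0.1179 * 441.9 = 52.1 $


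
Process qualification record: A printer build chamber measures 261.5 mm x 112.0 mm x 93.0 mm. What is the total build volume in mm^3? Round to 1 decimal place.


V = 261.5 * 112.0 * 93.0 = 2723784.0 mm^3


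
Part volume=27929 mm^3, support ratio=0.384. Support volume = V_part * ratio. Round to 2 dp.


V_support = 27929 * 0.384 = 10724.74 mm^3


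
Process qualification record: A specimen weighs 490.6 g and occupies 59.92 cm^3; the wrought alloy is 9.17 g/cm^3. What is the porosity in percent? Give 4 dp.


rho_part = 490.6 / 59.92 = 8.18758344 g/cm^3
Porosity = (1 - 8.18758344/9.17)*100 = 10.7134 %


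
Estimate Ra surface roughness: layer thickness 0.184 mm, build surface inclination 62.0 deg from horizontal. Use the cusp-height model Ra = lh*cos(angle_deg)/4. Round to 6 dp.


Ra = 0.184 * cos(62.0) / 4 = 0.021596 mm


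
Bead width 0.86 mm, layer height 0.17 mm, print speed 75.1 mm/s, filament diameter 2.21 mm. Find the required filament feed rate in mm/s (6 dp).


Q = 0.86 * 0.17 * 75.1 = 10.97962 mm^3/s
A_fil = pi*(2.21/2)^2 = 3.83596317 mm^2
v_feed = 10.97962 / 3.83596317 = 2.862285 mm/s


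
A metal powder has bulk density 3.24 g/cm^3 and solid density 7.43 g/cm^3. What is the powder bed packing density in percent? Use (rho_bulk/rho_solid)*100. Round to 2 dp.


Packing = (3.24/7.43)*100 = 43.61 %


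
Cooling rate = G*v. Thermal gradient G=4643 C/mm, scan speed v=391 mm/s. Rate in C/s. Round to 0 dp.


CR = 4643 * 391 = 1815413 C/s


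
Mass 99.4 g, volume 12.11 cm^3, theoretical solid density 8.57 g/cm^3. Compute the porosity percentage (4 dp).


rho_part = 99.4 / 12.11 = 8.20809249 g/cm^3
Porosity = (1 - 8.20809249/8.57)*100 = 4.223 %


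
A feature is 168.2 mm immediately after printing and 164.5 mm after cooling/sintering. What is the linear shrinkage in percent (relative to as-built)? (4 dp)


Shrinkage = ((168.2-164.5)/168.2)*100 = 2.1998 %


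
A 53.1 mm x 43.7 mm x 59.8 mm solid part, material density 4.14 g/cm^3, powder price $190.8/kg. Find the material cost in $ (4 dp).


V = 53.1 * 43.7 * 59.8 = 138764.106 mm^3 = 138.764106 cm^3
Mass = 138.764106 * 4.14 / 1000 = 0.5744834 kg
Cost = 0.5744834 * 190.8 = 109.6114 $


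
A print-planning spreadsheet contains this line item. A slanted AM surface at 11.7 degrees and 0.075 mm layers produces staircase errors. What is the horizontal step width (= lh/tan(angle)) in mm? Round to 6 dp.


step = 0.075 / tan(11.7) = 0.362161 mm


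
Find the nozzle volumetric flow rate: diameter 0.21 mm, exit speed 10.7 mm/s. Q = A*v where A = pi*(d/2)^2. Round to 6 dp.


A = pi*(0.21/2)^2 = 0.03463606 mm^2
Q = 0.03463606 * 10.7 = 0.370606 mm^3/s


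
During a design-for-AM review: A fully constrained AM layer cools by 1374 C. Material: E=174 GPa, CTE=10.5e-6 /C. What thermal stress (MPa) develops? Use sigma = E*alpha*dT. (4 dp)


sigma = 174*1000 * 10.5e-6 * 1374 = 2510.298 MPa


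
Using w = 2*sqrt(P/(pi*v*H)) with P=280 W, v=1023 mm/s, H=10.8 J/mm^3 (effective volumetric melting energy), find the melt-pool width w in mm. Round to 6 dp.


w = 2*sqrt(280/(pi*1023*10.8)) = 0.179632 mm


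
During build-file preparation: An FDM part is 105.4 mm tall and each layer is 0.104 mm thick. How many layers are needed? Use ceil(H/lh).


Layers = ceil(105.4/0.104) = 1014


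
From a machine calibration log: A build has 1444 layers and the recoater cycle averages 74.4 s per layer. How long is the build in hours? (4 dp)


t = 1444 * 74.4 / 3600 = 29.8427 hrs


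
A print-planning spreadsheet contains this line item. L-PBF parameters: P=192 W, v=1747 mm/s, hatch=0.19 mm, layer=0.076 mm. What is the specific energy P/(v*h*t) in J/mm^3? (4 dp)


Build rate = 1747 * 0.19 * 0.076 = 25.22668 mm^3/s
SE = 192 / 25.22668 = 7.611 J/mm^3


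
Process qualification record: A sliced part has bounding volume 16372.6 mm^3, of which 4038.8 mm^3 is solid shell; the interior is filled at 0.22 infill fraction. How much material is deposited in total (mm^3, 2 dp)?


V_infill = (16372.6 - 4038.8) * 0.22 = 2713.44
V_total = 4038.8 + 2713.44 = 6752.24 mm^3


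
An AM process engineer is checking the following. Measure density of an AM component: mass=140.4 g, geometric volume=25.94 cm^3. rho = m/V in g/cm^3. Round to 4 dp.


rho = 140.4 / 25.94 = 5.4125 g/cm^3


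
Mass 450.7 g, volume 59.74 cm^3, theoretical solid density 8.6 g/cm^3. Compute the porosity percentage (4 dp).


rho_part = 450.7 / 59.74 = 7.54435889 g/cm^3
Porosity = (1 - 7.54435889/8.6)*100 = 12.2749 %


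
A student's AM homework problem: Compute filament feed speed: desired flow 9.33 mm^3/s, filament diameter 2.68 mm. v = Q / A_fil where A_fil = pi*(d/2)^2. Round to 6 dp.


A = pi*(2.68/2)^2 = 5.641044
v = 9.33 / 5.641044 = 1.653949 mm/s


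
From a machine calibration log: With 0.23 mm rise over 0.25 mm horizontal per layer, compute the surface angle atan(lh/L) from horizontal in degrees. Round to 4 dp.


angle = atan(0.23/0.25) = 42.6141 degrees


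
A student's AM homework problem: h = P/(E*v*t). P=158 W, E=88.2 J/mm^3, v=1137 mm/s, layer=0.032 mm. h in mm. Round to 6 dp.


h = 158 / (88.2*1137*0.032) = 0.049235 mm


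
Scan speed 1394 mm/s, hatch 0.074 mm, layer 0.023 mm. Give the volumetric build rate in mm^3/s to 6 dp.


Rate = 1394 * 0.074 * 0.023 = 2.372588 mm^3/s


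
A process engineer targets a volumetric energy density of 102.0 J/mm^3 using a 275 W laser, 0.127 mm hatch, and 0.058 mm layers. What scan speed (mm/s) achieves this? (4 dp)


v = 275 / (102.0*0.127*0.058) = 366.0166 mm/s


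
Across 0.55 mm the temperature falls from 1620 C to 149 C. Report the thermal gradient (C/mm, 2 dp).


G = (1620-149)/0.55 = 2674.55 C/mm


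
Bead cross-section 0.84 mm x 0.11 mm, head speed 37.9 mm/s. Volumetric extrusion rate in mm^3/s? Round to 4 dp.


Rate = 0.84 * 0.11 * 37.9 = 3.502 mm^3/s


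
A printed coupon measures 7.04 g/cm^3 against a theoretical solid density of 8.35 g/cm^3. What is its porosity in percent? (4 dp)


Porosity = (1-7.04/8.35)*100 = 15.6886 %


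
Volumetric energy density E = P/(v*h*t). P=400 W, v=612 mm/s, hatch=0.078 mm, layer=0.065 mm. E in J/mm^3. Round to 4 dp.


E = 400 / (612*0.078*0.065) = 128.9142 J/mm^3


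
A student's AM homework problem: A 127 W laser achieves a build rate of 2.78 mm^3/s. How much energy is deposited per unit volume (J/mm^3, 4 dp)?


SE = 127 / 2.78 = 45.6835 J/mm^3


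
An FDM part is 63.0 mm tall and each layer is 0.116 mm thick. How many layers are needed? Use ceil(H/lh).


Layers = ceil(63.0/0.116) = 544


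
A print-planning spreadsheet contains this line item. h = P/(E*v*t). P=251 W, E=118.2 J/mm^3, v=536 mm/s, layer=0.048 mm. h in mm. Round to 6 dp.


h = 251 / (118.2*536*0.048) = 0.082537 mm


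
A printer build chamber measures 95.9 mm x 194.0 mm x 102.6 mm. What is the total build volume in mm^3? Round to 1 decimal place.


V = 95.9 * 194.0 * 102.6 = 1908832.0 mm^3


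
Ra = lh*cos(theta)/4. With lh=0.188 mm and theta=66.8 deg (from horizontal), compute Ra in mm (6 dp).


Ra = 0.188 * cos(66.8) / 4 = 0.018515 mm


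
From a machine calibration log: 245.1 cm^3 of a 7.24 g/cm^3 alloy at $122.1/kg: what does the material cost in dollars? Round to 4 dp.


Mass = 245.1*7.24/1000 = 1.774524 kg
Cost = 1.774524 * 122.1 = 216.6694 $


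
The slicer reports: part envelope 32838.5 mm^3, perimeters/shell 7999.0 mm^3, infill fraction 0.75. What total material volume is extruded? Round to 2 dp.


V_infill = (32838.5 - 7999.0) * 0.75 = 18629.63
V_total = 7999.0 + 18629.63 = 26628.63 mm^3


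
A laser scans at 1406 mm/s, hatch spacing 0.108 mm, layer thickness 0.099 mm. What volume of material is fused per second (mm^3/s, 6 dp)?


Rate = 1406 * 0.108 * 0.099 = 15.032952 mm^3/s


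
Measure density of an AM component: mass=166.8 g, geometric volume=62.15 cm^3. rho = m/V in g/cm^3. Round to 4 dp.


rho = 166.8 / 62.15 = 2.6838 g/cm^3


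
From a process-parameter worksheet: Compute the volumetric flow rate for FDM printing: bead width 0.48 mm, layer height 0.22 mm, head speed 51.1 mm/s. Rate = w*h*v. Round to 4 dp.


Rate = 0.48 * 0.22 * 51.1 = 5.3962 mm^3/s


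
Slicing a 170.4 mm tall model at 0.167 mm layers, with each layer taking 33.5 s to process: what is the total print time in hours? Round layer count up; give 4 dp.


Layers = ceil(170.4/0.167) = 1021
t = 1021 * 33.5 / 3600 = 9.501 hrs


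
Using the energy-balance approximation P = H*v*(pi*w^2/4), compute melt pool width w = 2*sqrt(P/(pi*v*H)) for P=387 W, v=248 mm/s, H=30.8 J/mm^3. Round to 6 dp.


w = 2*sqrt(387/(pi*248*30.8)) = 0.253986 mm


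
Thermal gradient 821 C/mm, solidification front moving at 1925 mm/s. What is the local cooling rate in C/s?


CR = 821 * 1925 = 1580425 C/s


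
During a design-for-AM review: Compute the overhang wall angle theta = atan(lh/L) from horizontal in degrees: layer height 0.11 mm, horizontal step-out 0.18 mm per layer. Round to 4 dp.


angle = atan(0.11/0.18) = 31.4296 degrees


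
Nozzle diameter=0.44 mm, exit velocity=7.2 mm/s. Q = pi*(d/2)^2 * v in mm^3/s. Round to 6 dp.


A = pi*(0.44/2)^2 = 0.15205308 mm^2
Q = 0.15205308 * 7.2 = 1.094782 mm^3/s


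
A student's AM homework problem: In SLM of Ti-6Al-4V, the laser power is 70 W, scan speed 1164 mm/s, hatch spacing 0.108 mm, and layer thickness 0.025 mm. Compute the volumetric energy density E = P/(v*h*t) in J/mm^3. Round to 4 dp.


E = 70 / (1164*0.108*0.025) = 22.2731 J/mm^3


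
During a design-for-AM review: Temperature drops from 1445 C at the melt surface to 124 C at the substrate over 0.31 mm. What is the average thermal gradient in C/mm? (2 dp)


G = (1445-124)/0.31 = 4261.29 C/mm


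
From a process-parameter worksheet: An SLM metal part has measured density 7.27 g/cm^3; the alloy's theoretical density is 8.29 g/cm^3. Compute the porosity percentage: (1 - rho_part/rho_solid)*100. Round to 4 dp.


Porosity = (1-7.27/8.29)*100 = 12.304 %


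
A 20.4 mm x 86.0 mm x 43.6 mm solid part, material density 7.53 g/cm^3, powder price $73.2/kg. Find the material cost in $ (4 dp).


V = 20.4 * 86.0 * 43.6 = 76491.84 mm^3 = 76.49184 cm^3
Mass = 76.49184 * 7.53 / 1000 = 0.57598356 kg
Cost = 0.57598356 * 73.2 = 42.162 $


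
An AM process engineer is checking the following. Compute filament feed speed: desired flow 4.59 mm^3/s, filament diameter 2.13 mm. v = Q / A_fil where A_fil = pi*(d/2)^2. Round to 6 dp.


A = pi*(2.13/2)^2 = 3.563273
v = 4.59 / 3.563273 = 1.288142 mm/s


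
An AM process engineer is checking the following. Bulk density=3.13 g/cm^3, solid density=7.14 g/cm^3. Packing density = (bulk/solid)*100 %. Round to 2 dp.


Packing = (3.13/7.14)*100 = 43.84 %


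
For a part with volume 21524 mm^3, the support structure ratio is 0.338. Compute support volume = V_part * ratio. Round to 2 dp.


V_support = 21524 * 0.338 = 7275.11 mm^3


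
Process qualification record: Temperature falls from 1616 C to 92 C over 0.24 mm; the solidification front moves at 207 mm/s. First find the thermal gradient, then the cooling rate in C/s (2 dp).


G = (1616-92)/0.24 = 6350.0 C/mm
CR = 6350.0 * 207 = 1314450.0 C/s


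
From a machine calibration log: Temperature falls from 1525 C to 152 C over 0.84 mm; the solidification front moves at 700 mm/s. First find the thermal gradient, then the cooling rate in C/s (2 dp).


G = (1525-152)/0.84 = 1634.52380952 C/mm
CR = 1634.52380952 * 700 = 1144166.67 C/s


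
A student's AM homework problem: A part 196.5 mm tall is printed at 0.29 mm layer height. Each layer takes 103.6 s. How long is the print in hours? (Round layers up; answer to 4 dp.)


Layers = ceil(196.5/0.29) = 678
t = 678 * 103.6 / 3600 = 19.5113 hrs


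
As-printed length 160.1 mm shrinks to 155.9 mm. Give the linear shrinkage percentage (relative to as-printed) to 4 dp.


Shrinkage = ((160.1-155.9)/160.1)*100 = 2.6234 %


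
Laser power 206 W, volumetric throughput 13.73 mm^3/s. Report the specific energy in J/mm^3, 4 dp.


SE = 206 / 13.73 = 15.0036 J/mm^3


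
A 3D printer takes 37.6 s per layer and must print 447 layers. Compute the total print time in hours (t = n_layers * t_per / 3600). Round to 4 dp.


t = 447 * 37.6 / 3600 = 4.6687 hrs


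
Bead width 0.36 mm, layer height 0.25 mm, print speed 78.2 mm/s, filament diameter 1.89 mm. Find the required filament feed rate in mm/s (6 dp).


Q = 0.36 * 0.25 * 78.2 = 7.038 mm^3/s
A_fil = pi*(1.89/2)^2 = 2.80552078 mm^2
v_feed = 7.038 / 2.80552078 = 2.508625 mm/s


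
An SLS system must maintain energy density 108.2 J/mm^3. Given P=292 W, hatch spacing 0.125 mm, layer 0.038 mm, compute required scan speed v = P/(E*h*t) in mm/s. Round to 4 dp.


v = 292 / (108.2*0.125*0.038) = 568.1487 mm/s


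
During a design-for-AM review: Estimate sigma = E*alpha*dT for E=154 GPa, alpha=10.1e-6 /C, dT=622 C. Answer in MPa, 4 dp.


sigma = 154*1000 * 10.1e-6 * 622 = 967.4588 MPa


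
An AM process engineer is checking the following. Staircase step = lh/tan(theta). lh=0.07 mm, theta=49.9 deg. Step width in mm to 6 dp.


step = 0.07 / tan(49.9) = 0.058945 mm


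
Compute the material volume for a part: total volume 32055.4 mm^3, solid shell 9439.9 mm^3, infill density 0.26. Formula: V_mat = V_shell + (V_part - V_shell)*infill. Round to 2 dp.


V_infill = (32055.4 - 9439.9) * 0.26 = 5880.03
V_total = 9439.9 + 5880.03 = 15319.93 mm^3


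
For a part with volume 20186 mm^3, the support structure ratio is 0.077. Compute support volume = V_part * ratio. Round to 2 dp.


V_support = 20186 * 0.077 = 1554.32 mm^3


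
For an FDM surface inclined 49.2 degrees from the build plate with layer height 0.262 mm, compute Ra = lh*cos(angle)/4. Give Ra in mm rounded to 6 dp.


Ra = 0.262 * cos(49.2) / 4 = 0.042799 mm


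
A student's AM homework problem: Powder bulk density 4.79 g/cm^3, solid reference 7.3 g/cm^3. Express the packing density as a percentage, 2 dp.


Packing = (4.79/7.3)*100 = 65.62 %


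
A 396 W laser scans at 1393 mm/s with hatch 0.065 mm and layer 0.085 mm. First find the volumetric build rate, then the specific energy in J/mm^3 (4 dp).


Build rate = 1393 * 0.065 * 0.085 = 7.696325 mm^3/s
SE = 396 / 7.696325 = 51.4531 J/mm^3


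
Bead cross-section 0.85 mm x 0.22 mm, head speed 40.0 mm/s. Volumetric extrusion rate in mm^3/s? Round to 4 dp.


Rate = 0.85 * 0.22 * 40.0 = 7.48 mm^3/s


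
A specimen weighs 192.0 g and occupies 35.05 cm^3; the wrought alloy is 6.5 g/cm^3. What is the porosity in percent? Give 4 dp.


rho_part = 192.0 / 35.05 = 5.47788873 g/cm^3
Porosity = (1 - 5.47788873/6.5)*100 = 15.7248 %


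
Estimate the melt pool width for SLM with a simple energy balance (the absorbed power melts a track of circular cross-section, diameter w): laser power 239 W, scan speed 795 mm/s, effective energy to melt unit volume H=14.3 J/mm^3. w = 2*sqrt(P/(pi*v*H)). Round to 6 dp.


w = 2*sqrt(239/(pi*795*14.3)) = 0.163607 mm


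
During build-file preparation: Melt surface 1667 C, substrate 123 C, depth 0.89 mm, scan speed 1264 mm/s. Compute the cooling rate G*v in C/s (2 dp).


G = (1667-123)/0.89 = 1734.83146067 C/mm
CR = 1734.83146067 * 1264 = 2192826.97 C/s


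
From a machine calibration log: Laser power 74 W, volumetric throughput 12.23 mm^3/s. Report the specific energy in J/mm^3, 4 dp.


SE = 74 / 12.23 = 6.0507 J/mm^3


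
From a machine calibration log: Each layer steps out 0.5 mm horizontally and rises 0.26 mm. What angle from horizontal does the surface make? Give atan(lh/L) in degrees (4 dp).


angle = atan(0.26/0.5) = 27.4744 degrees


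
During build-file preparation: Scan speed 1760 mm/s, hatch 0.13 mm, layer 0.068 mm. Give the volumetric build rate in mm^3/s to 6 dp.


Rate = 1760 * 0.13 * 0.068 = 15.5584 mm^3/s


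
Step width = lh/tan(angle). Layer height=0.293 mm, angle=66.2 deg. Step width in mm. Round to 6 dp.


step = 0.293 / tan(66.2) = 0.129228 mm


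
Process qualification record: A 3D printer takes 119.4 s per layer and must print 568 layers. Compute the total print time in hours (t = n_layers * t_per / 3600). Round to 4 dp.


t = 568 * 119.4 / 3600 = 18.8387 hrs


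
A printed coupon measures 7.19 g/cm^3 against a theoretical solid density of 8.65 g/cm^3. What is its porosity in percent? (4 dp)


Porosity = (1-7.19/8.65)*100 = 16.8786 %


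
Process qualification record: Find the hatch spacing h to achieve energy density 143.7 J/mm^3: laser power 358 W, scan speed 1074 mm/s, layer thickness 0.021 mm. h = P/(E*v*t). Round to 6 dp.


h = 358 / (143.7*1074*0.021) = 0.110459 mm


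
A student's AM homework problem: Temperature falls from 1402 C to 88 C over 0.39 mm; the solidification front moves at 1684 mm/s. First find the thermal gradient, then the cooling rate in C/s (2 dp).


G = (1402-88)/0.39 = 3369.23076923 C/mm
CR = 3369.23076923 * 1684 = 5673784.62 C/s


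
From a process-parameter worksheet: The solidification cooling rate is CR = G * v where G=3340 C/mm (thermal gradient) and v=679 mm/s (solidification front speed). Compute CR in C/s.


CR = 3340 * 679 = 2267860 C/s


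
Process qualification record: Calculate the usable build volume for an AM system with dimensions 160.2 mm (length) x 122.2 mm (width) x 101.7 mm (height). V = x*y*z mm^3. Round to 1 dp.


V = 160.2 * 122.2 * 101.7 = 1990923.9 mm^3


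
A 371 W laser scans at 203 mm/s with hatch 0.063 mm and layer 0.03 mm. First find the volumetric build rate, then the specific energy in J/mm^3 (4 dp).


Build rate = 203 * 0.063 * 0.03 = 0.38367 mm^3/s
SE = 371 / 0.38367 = 966.9768 J/mm^3


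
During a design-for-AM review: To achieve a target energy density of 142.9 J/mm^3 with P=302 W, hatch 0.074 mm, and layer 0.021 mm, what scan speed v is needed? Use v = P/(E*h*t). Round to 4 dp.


v = 302 / (142.9*0.074*0.021) = 1359.9524 mm/s


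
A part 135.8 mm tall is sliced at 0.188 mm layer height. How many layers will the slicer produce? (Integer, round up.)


Layers = ceil(135.8/0.188) = 723


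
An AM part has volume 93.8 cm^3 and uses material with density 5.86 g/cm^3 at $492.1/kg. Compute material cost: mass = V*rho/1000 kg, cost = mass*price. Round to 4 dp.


Mass = 93.8*5.86/1000 = 0.549668 kg
Cost = 0.549668 * 492.1 = 270.4916 $


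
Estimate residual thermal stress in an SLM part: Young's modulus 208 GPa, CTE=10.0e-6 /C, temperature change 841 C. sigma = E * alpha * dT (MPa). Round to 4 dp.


sigma = 208*1000 * 10.0e-6 * 841 = 1749.28 MPa


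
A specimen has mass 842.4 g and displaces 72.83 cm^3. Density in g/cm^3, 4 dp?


rho = 842.4 / 72.83 = 11.5667 g/cm^3


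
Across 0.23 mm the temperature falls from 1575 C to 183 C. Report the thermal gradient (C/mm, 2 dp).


G = (1575-183)/0.23 = 6052.17 C/mm


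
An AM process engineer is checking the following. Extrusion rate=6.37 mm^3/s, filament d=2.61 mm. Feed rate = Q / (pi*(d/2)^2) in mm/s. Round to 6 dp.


A = pi*(2.61/2)^2 = 5.350211
v = 6.37 / 5.350211 = 1.190607 mm/s


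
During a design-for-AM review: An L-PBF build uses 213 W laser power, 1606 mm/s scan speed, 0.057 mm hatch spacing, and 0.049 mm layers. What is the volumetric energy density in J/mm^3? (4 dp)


E = 213 / (1606*0.057*0.049) = 47.4857 J/mm^3


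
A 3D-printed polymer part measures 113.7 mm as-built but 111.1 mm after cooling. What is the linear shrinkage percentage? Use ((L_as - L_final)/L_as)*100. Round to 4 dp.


Shrinkage = ((113.7-111.1)/113.7)*100 = 2.2867 %


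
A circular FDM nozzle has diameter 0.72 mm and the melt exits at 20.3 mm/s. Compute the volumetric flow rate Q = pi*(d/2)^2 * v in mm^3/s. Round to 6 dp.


A = pi*(0.72/2)^2 = 0.40715041 mm^2
Q = 0.40715041 * 20.3 = 8.265153 mm^3/s


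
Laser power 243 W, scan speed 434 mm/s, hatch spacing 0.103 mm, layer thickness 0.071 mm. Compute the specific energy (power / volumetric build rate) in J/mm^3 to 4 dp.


Build rate = 434 * 0.103 * 0.071 = 3.173842 mm^3/s
SE = 243 / 3.173842 = 76.5634 J/mm^3


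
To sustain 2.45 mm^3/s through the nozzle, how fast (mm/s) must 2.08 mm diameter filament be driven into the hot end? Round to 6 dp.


A = pi*(2.08/2)^2 = 3.397947
v = 2.45 / 3.397947 = 0.721024 mm/s


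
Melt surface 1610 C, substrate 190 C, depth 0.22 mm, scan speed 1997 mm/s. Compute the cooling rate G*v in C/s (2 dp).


G = (1610-190)/0.22 = 6454.54545455 C/mm
CR = 6454.54545455 * 1997 = 12889727.27 C/s


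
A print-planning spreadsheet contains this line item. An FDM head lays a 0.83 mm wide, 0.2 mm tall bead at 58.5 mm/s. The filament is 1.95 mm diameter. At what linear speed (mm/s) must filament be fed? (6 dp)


Q = 0.83 * 0.2 * 58.5 = 9.711 mm^3/s
A_fil = pi*(1.95/2)^2 = 2.98647652 mm^2
v_feed = 9.711 / 2.98647652 = 3.251658 mm/s


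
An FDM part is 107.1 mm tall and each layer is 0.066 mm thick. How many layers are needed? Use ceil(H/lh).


Layers = ceil(107.1/0.066) = 1623


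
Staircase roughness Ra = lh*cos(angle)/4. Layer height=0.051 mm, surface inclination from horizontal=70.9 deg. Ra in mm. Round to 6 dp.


Ra = 0.051 * cos(70.9) / 4 = 0.004172 mm


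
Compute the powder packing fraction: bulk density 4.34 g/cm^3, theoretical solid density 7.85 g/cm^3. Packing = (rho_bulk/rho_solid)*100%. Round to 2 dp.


Packing = (4.34/7.85)*100 = 55.29 %


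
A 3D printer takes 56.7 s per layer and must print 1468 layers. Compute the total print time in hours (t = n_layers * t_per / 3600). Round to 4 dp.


t = 1468 * 56.7 / 3600 = 23.121 hrs


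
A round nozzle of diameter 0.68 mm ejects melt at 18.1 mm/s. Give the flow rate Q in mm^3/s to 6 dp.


A = pi*(0.68/2)^2 = 0.36316811 mm^2
Q = 0.36316811 * 18.1 = 6.573343 mm^3/s


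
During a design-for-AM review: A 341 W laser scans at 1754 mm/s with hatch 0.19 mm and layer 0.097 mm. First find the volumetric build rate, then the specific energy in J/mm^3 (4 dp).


Build rate = 1754 * 0.19 * 0.097 = 32.32622 mm^3/s
SE = 341 / 32.32622 = 10.5487 J/mm^3


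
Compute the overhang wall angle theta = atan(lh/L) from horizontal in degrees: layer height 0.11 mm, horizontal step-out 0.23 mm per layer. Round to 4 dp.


angle = atan(0.11/0.23) = 25.56 degrees


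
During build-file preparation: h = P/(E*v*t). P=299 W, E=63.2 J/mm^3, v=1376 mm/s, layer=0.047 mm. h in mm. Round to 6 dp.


h = 299 / (63.2*1376*0.047) = 0.073154 mm


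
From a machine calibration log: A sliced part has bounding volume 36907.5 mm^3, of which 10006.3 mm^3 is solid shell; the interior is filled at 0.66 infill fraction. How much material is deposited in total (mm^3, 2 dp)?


V_infill = (36907.5 - 10006.3) * 0.66 = 17754.79
V_total = 10006.3 + 17754.79 = 27761.09 mm^3


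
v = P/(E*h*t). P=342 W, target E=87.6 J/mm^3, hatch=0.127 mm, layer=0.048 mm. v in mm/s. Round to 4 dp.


v = 342 / (87.6*0.127*0.048) = 640.4379 mm/s


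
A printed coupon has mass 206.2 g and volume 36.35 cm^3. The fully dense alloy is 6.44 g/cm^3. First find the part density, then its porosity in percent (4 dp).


rho_part = 206.2 / 36.35 = 5.67262724 g/cm^3
Porosity = (1 - 5.67262724/6.44)*100 = 11.9157 %


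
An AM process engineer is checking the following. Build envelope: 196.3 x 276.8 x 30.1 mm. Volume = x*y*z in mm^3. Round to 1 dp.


V = 196.3 * 276.8 * 30.1 = 1635508.8 mm^3


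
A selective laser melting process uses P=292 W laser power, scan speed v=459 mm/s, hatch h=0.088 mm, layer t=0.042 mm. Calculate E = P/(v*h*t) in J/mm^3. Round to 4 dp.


E = 292 / (459*0.088*0.042) = 172.1227 J/mm^3


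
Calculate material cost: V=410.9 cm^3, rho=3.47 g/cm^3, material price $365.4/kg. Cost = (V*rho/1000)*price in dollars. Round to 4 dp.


Mass = 410.9*3.47/1000 = 1.425823 kg
Cost = 1.425823 * 365.4 = 520.9957 $


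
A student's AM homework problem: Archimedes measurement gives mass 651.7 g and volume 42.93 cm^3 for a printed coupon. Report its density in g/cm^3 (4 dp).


rho = 651.7 / 42.93 = 15.1805 g/cm^3


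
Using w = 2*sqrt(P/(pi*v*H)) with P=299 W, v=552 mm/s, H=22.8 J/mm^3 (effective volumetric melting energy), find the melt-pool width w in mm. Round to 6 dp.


w = 2*sqrt(299/(pi*552*22.8)) = 0.173922 mm


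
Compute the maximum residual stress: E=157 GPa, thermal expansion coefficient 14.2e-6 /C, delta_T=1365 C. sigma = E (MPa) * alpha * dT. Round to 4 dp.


sigma = 157*1000 * 14.2e-6 * 1365 = 3043.131 MPa


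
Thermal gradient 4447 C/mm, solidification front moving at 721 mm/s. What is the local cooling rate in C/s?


CR = 4447 * 721 = 3206287 C/s


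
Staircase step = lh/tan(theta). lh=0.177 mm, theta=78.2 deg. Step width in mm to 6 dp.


step = 0.177 / tan(78.2) = 0.036977 mm


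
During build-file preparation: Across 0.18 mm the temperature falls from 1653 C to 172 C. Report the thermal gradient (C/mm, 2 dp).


G = (1653-172)/0.18 = 8227.78 C/mm


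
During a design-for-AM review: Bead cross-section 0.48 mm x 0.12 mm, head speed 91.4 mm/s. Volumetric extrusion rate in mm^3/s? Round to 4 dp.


Rate = 0.48 * 0.12 * 91.4 = 5.2646 mm^3/s


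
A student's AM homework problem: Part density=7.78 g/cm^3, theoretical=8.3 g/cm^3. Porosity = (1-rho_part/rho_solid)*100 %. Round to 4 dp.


Porosity = (1-7.78/8.3)*100 = 6.2651 %


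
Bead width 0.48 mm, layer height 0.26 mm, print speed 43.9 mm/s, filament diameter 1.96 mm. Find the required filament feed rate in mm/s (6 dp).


Q = 0.48 * 0.26 * 43.9 = 5.47872 mm^3/s
A_fil = pi*(1.96/2)^2 = 3.01718558 mm^2
v_feed = 5.47872 / 3.01718558 = 1.815838 mm/s


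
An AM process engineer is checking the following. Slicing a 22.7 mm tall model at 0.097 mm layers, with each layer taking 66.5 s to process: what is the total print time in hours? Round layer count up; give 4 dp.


Layers = ceil(22.7/0.097) = 235
t = 235 * 66.5 / 3600 = 4.341 hrs


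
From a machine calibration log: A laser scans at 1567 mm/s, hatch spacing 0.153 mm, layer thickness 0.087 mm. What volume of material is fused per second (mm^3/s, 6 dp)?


Rate = 1567 * 0.153 * 0.087 = 20.858337 mm^3/s


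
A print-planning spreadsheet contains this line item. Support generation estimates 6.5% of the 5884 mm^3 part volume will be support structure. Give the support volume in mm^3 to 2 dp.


V_support = 5884 * 0.065 = 382.46 mm^3


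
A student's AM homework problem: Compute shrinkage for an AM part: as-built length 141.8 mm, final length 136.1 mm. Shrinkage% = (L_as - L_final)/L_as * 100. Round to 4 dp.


Shrinkage = ((141.8-136.1)/141.8)*100 = 4.0197 %


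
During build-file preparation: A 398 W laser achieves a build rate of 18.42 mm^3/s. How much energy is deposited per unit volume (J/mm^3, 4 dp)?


SE = 398 / 18.42 = 21.6069 J/mm^3


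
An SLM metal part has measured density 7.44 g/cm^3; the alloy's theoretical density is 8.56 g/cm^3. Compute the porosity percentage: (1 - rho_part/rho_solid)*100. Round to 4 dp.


Porosity = (1-7.44/8.56)*100 = 13.0841 %


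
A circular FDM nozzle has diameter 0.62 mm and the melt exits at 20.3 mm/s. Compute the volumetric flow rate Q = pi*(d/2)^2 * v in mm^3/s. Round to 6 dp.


A = pi*(0.62/2)^2 = 0.30190705 mm^2
Q = 0.30190705 * 20.3 = 6.128713 mm^3/s


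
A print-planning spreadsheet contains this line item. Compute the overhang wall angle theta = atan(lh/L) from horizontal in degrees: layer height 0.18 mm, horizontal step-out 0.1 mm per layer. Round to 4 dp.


angle = atan(0.18/0.1) = 60.9454 degrees


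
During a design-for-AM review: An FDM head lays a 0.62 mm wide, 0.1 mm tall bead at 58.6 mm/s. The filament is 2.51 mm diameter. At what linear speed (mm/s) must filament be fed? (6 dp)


Q = 0.62 * 0.1 * 58.6 = 3.6332 mm^3/s
A_fil = pi*(2.51/2)^2 = 4.94808697 mm^2
v_feed = 3.6332 / 4.94808697 = 0.734264 mm/s


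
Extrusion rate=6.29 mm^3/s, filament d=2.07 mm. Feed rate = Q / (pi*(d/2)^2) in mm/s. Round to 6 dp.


A = pi*(2.07/2)^2 = 3.365353
v = 6.29 / 3.365353 = 1.869046 mm/s


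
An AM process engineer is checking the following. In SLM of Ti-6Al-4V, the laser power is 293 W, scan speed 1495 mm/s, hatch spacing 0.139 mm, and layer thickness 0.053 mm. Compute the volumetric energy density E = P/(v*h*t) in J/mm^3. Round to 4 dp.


E = 293 / (1495*0.139*0.053) = 26.6033 J/mm^3


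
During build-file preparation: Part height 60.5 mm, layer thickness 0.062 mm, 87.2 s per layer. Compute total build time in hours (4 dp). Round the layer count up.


Layers = ceil(60.5/0.062) = 976
t = 976 * 87.2 / 3600 = 23.6409 hrs


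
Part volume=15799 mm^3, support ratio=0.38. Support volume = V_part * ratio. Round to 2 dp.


V_support = 15799 * 0.38 = 6003.62 mm^3


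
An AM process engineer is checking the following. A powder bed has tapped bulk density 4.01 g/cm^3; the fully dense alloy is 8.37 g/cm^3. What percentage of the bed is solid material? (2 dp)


Packing = (4.01/8.37)*100 = 47.91 %


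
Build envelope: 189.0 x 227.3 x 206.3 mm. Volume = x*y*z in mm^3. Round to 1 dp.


V = 189.0 * 227.3 * 206.3 = 8862586.1 mm^3


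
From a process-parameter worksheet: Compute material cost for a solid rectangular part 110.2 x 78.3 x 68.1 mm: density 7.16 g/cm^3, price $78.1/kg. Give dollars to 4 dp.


V = 110.2 * 78.3 * 68.1 = 587611.746 mm^3 = 587.611746 cm^3
Mass = 587.611746 * 7.16 / 1000 = 4.2073001 kg
Cost = 4.2073001 * 78.1 = 328.5901 $


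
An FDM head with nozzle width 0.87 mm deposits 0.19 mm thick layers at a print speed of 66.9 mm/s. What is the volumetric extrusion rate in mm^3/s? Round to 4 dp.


Rate = 0.87 * 0.19 * 66.9 = 11.0586 mm^3/s


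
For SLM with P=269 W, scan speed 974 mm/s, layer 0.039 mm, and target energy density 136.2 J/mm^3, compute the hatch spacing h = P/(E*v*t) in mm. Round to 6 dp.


h = 269 / (136.2*974*0.039) = 0.051994 mm


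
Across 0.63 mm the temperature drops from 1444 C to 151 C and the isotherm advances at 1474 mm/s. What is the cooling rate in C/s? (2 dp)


G = (1444-151)/0.63 = 2052.38095238 C/mm
CR = 2052.38095238 * 1474 = 3025209.52 C/s


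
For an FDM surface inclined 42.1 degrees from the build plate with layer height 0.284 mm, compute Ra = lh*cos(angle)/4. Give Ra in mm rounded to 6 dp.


Ra = 0.284 * cos(42.1) / 4 = 0.05268 mm


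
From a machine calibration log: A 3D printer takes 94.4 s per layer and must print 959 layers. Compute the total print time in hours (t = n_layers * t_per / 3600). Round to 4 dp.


t = 959 * 94.4 / 3600 = 25.1471 hrs


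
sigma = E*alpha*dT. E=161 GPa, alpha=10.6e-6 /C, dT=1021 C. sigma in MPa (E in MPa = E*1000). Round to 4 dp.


sigma = 161*1000 * 10.6e-6 * 1021 = 1742.4386 MPa


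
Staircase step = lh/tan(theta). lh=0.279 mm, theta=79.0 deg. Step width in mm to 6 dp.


step = 0.279 / tan(79.0) = 0.054232 mm


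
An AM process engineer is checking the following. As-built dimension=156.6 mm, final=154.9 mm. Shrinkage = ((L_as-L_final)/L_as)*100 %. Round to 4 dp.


Shrinkage = ((156.6-154.9)/156.6)*100 = 1.0856 %
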